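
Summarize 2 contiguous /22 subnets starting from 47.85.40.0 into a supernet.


Original prefix: /22
Number of subnets: 2 = 2^1
New prefix = 22 - 1 = 21
Supernet: 47.85.40.0/21


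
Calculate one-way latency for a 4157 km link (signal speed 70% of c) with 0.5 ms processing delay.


Speed = 0.7 * 3e5 km/s = 210000 km/s
Propagation delay = 4157 / 210000 = 0.0198 s = 19.7952 ms
Processing delay = 0.5 ms
Total one-way latency = 20.2952 ms


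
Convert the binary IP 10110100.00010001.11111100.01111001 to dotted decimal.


10110100 = 180
00010001 = 17
11111100 = 252
01111001 = 121
IP: 180.17.252.121


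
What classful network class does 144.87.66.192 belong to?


First octet: 144
Binary: 10010000
10xxxxxx -> Class B (128-191)
Class B, default mask 255.255.0.0 (/16)


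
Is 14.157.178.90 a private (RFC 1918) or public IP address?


RFC 1918 private ranges:
  10.0.0.0/8 (10.0.0.0 - 10.255.255.255)
  172.16.0.0/12 (172.16.0.0 - 172.31.255.255)
  192.168.0.0/16 (192.168.0.0 - 192.168.255.255)
Public (not in any RFC 1918 range)


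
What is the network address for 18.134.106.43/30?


IP:   00010010.10000110.01101010.00101011
Mask: 11111111.11111111.11111111.11111100
AND operation:
Net:  00010010.10000110.01101010.00101000
Network: 18.134.106.40/30


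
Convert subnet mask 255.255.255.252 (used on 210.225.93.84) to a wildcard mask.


Subnet mask: 255.255.255.252
Wildcard = 255.255.255.255 - subnet mask
255 - 255 = 0
255 - 255 = 0
255 - 255 = 0
255 - 252 = 3
Wildcard: 0.0.0.3


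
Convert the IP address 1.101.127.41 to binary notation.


1 = 00000001
101 = 01100101
127 = 01111111
41 = 00101001
Binary: 00000001.01100101.01111111.00101001


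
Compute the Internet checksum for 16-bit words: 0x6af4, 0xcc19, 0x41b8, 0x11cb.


Sum all words (with carry folding):
+ 0x6af4 = 0x6af4
+ 0xcc19 = 0x370e
+ 0x41b8 = 0x78c6
+ 0x11cb = 0x8a91
One's complement: ~0x8a91
Checksum = 0x756e


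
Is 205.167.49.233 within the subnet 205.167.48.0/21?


Subnet network: 205.167.48.0
Test IP AND mask: 205.167.48.0
Yes, 205.167.49.233 is in 205.167.48.0/21


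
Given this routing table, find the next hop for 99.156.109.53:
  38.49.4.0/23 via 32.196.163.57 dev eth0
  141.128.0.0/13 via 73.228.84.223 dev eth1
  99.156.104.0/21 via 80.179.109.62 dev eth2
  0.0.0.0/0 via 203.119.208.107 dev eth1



Longest prefix match for 99.156.109.53:
  /23 38.49.4.0: no
  /13 141.128.0.0: no
  /21 99.156.104.0: MATCH
  /0 0.0.0.0: MATCH
Selected: next-hop 80.179.109.62 via eth2 (matched /21)


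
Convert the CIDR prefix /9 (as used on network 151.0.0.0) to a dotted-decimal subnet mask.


/9 means 9 network bits, 23 host bits
Binary: 11111111100000000000000000000000
Mask: 255.128.0.0


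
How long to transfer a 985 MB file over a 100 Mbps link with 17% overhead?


Effective throughput = 100 * (1 - 17/100) = 83 Mbps
File size in Mb = 985 * 8 = 7880 Mb
Time = 7880 / 83
Time = 94.9398 seconds


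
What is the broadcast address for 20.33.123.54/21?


Network: 20.33.120.0/21
Host bits = 11
Set all host bits to 1:
Broadcast: 20.33.127.255


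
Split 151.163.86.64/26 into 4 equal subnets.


New prefix = 26 + 2 = 28
Each subnet has 16 addresses
  151.163.86.64/28
  151.163.86.80/28
  151.163.86.96/28
  151.163.86.112/28
Subnets: 151.163.86.64/28, 151.163.86.80/28, 151.163.86.96/28, 151.163.86.112/28


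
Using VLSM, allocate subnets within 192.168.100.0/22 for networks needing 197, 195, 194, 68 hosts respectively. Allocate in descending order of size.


197 hosts -> /24 (254 usable): 192.168.100.0/24
195 hosts -> /24 (254 usable): 192.168.101.0/24
194 hosts -> /24 (254 usable): 192.168.102.0/24
68 hosts -> /25 (126 usable): 192.168.103.0/25
Allocation: 192.168.100.0/24 (197 hosts, 254 usable); 192.168.101.0/24 (195 hosts, 254 usable); 192.168.102.0/24 (194 hosts, 254 usable); 192.168.103.0/25 (68 hosts, 126 usable)


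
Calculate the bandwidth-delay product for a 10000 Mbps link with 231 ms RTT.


BDP = bandwidth * RTT
= 10000 Mbps * 231 ms
= 10000 * 1e6 * 231 / 1000 bits
= 2310000000 bits
= 288750000 bytes
= 281982.4219 KB
BDP = 2310000000 bits (288750000 bytes)


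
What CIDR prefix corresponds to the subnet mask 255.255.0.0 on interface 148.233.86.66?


Binary: 11111111.11111111.00000000.00000000
Count leading 1s
Prefix: /16


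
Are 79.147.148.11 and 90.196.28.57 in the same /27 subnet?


Mask: 255.255.255.224
79.147.148.11 AND mask = 79.147.148.0
90.196.28.57 AND mask = 90.196.28.32
No, different subnets (79.147.148.0 vs 90.196.28.32)


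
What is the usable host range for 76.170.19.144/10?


Network: 76.128.0.0
Broadcast: 76.191.255.255
First usable = network + 1
Last usable = broadcast - 1
Range: 76.128.0.1 to 76.191.255.254


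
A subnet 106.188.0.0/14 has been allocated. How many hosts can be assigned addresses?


Host bits = 32 - 14 = 18
Total addresses = 2^18 = 262144
Usable = total - 2 (network and broadcast)
Usable hosts: 262142


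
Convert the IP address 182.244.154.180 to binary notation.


182 = 10110110
244 = 11110100
154 = 10011010
180 = 10110100
Binary: 10110110.11110100.10011010.10110100


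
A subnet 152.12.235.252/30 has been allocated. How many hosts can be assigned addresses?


Host bits = 32 - 30 = 2
Total addresses = 2^2 = 4
Usable = total - 2 (network and broadcast)
Usable hosts: 2


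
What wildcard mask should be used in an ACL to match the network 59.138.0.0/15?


Subnet mask: 255.254.0.0
Wildcard = 255.255.255.255 - subnet mask
255 - 255 = 0
255 - 254 = 1
255 - 0 = 255
255 - 0 = 255
Wildcard: 0.1.255.255


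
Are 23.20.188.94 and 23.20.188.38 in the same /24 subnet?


Mask: 255.255.255.0
23.20.188.94 AND mask = 23.20.188.0
23.20.188.38 AND mask = 23.20.188.0
Yes, same subnet (23.20.188.0)


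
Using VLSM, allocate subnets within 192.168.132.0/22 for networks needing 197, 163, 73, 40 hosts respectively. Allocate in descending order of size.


197 hosts -> /24 (254 usable): 192.168.132.0/24
163 hosts -> /24 (254 usable): 192.168.133.0/24
73 hosts -> /25 (126 usable): 192.168.134.0/25
40 hosts -> /26 (62 usable): 192.168.134.128/26
Allocation: 192.168.132.0/24 (197 hosts, 254 usable); 192.168.133.0/24 (163 hosts, 254 usable); 192.168.134.0/25 (73 hosts, 126 usable); 192.168.134.128/26 (40 hosts, 62 usable)


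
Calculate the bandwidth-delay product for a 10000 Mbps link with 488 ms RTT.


BDP = bandwidth * RTT
= 10000 Mbps * 488 ms
= 10000 * 1e6 * 488 / 1000 bits
= 4880000000 bits
= 610000000 bytes
= 595703.125 KB
BDP = 4880000000 bits (610000000 bytes)


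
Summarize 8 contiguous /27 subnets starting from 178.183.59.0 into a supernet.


Original prefix: /27
Number of subnets: 8 = 2^3
New prefix = 27 - 3 = 24
Supernet: 178.183.59.0/24


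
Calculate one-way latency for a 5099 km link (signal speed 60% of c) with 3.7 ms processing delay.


Speed = 0.6 * 3e5 km/s = 180000 km/s
Propagation delay = 5099 / 180000 = 0.0283 s = 28.3278 ms
Processing delay = 3.7 ms
Total one-way latency = 32.0278 ms


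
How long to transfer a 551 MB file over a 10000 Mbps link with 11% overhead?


Effective throughput = 10000 * (1 - 11/100) = 8900 Mbps
File size in Mb = 551 * 8 = 4408 Mb
Time = 4408 / 8900
Time = 0.4953 seconds


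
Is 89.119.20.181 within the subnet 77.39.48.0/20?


Subnet network: 77.39.48.0
Test IP AND mask: 89.119.16.0
No, 89.119.20.181 is not in 77.39.48.0/20


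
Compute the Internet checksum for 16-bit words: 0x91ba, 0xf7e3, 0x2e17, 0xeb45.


Sum all words (with carry folding):
+ 0x91ba = 0x91ba
+ 0xf7e3 = 0x899e
+ 0x2e17 = 0xb7b5
+ 0xeb45 = 0xa2fb
One's complement: ~0xa2fb
Checksum = 0x5d04


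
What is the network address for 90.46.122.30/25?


IP:   01011010.00101110.01111010.00011110
Mask: 11111111.11111111.11111111.10000000
AND operation:
Net:  01011010.00101110.01111010.00000000
Network: 90.46.122.0/25


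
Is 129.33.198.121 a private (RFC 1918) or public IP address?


RFC 1918 private ranges:
  10.0.0.0/8 (10.0.0.0 - 10.255.255.255)
  172.16.0.0/12 (172.16.0.0 - 172.31.255.255)
  192.168.0.0/16 (192.168.0.0 - 192.168.255.255)
Public (not in any RFC 1918 range)


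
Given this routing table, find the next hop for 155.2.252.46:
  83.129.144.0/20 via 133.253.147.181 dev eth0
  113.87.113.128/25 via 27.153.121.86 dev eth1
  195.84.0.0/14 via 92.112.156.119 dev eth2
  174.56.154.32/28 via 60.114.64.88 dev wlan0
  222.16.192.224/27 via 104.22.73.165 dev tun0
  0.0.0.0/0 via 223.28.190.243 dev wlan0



Longest prefix match for 155.2.252.46:
  /20 83.129.144.0: no
  /25 113.87.113.128: no
  /14 195.84.0.0: no
  /28 174.56.154.32: no
  /27 222.16.192.224: no
  /0 0.0.0.0: MATCH
Selected: next-hop 223.28.190.243 via wlan0 (matched /0)


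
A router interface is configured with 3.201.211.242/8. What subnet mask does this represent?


/8 means 8 network bits, 24 host bits
Binary: 11111111000000000000000000000000
Mask: 255.0.0.0


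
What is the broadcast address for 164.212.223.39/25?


Network: 164.212.223.0/25
Host bits = 7
Set all host bits to 1:
Broadcast: 164.212.223.127


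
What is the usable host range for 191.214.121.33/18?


Network: 191.214.64.0
Broadcast: 191.214.127.255
First usable = network + 1
Last usable = broadcast - 1
Range: 191.214.64.1 to 191.214.127.254


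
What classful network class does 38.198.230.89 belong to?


First octet: 38
Binary: 00100110
0xxxxxxx -> Class A (1-126)
Class A, default mask 255.0.0.0 (/8)


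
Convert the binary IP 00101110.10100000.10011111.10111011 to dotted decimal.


00101110 = 46
10100000 = 160
10011111 = 159
10111011 = 187
IP: 46.160.159.187


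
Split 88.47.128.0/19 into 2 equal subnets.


New prefix = 19 + 1 = 20
Each subnet has 4096 addresses
  88.47.128.0/20
  88.47.144.0/20
Subnets: 88.47.128.0/20, 88.47.144.0/20


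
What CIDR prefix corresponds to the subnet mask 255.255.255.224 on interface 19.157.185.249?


Binary: 11111111.11111111.11111111.11100000
Count leading 1s
Prefix: /27


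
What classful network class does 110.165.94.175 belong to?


First octet: 110
Binary: 01101110
0xxxxxxx -> Class A (1-126)
Class A, default mask 255.0.0.0 (/8)


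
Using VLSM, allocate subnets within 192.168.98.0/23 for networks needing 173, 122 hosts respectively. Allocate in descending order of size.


173 hosts -> /24 (254 usable): 192.168.98.0/24
122 hosts -> /25 (126 usable): 192.168.99.0/25
Allocation: 192.168.98.0/24 (173 hosts, 254 usable); 192.168.99.0/25 (122 hosts, 126 usable)


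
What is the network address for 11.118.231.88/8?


IP:   00001011.01110110.11100111.01011000
Mask: 11111111.00000000.00000000.00000000
AND operation:
Net:  00001011.00000000.00000000.00000000
Network: 11.0.0.0/8


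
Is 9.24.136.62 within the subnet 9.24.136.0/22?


Subnet network: 9.24.136.0
Test IP AND mask: 9.24.136.0
Yes, 9.24.136.62 is in 9.24.136.0/22


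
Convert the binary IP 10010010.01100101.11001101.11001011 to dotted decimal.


10010010 = 146
01100101 = 101
11001101 = 205
11001011 = 203
IP: 146.101.205.203


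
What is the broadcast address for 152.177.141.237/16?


Network: 152.177.0.0/16
Host bits = 16
Set all host bits to 1:
Broadcast: 152.177.255.255


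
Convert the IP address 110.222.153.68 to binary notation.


110 = 01101110
222 = 11011110
153 = 10011001
68 = 01000100
Binary: 01101110.11011110.10011001.01000100


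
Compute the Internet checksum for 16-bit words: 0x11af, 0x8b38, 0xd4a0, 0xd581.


Sum all words (with carry folding):
+ 0x11af = 0x11af
+ 0x8b38 = 0x9ce7
+ 0xd4a0 = 0x7188
+ 0xd581 = 0x470a
One's complement: ~0x470a
Checksum = 0xb8f5


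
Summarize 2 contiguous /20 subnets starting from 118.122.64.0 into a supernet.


Original prefix: /20
Number of subnets: 2 = 2^1
New prefix = 20 - 1 = 19
Supernet: 118.122.64.0/19


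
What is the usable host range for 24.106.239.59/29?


Network: 24.106.239.56
Broadcast: 24.106.239.63
First usable = network + 1
Last usable = broadcast - 1
Range: 24.106.239.57 to 24.106.239.62


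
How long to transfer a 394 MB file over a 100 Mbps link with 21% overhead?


Effective throughput = 100 * (1 - 21/100) = 79 Mbps
File size in Mb = 394 * 8 = 3152 Mb
Time = 3152 / 79
Time = 39.8987 seconds


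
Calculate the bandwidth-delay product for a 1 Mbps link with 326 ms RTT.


BDP = bandwidth * RTT
= 1 Mbps * 326 ms
= 1 * 1e6 * 326 / 1000 bits
= 326000 bits
= 40750 bytes
= 39.7949 KB
BDP = 326000 bits (40750 bytes)


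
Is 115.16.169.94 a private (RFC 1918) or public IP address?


RFC 1918 private ranges:
  10.0.0.0/8 (10.0.0.0 - 10.255.255.255)
  172.16.0.0/12 (172.16.0.0 - 172.31.255.255)
  192.168.0.0/16 (192.168.0.0 - 192.168.255.255)
Public (not in any RFC 1918 range)


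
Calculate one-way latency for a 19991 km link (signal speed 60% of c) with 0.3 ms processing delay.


Speed = 0.6 * 3e5 km/s = 180000 km/s
Propagation delay = 19991 / 180000 = 0.1111 s = 111.0611 ms
Processing delay = 0.3 ms
Total one-way latency = 111.3611 ms


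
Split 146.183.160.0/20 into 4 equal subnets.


New prefix = 20 + 2 = 22
Each subnet has 1024 addresses
  146.183.160.0/22
  146.183.164.0/22
  146.183.168.0/22
  146.183.172.0/22
Subnets: 146.183.160.0/22, 146.183.164.0/22, 146.183.168.0/22, 146.183.172.0/22


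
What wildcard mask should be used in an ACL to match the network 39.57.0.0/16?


Subnet mask: 255.255.0.0
Wildcard = 255.255.255.255 - subnet mask
255 - 255 = 0
255 - 255 = 0
255 - 0 = 255
255 - 0 = 255
Wildcard: 0.0.255.255


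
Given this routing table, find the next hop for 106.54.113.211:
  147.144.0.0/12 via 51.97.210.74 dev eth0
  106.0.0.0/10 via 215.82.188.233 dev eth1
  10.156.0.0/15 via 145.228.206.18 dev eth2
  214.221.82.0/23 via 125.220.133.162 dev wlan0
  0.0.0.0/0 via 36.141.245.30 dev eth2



Longest prefix match for 106.54.113.211:
  /12 147.144.0.0: no
  /10 106.0.0.0: MATCH
  /15 10.156.0.0: no
  /23 214.221.82.0: no
  /0 0.0.0.0: MATCH
Selected: next-hop 215.82.188.233 via eth1 (matched /10)


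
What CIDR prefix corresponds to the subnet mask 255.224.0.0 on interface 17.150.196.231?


Binary: 11111111.11100000.00000000.00000000
Count leading 1s
Prefix: /11


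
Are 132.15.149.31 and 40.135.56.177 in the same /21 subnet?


Mask: 255.255.248.0
132.15.149.31 AND mask = 132.15.144.0
40.135.56.177 AND mask = 40.135.56.0
No, different subnets (132.15.144.0 vs 40.135.56.0)


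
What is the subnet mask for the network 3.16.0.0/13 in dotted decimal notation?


/13 means 13 network bits, 19 host bits
Binary: 11111111111110000000000000000000
Mask: 255.248.0.0


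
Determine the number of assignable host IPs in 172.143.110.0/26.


Host bits = 32 - 26 = 6
Total addresses = 2^6 = 64
Usable = total - 2 (network and broadcast)
Usable hosts: 62


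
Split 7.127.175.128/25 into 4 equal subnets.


New prefix = 25 + 2 = 27
Each subnet has 32 addresses
  7.127.175.128/27
  7.127.175.160/27
  7.127.175.192/27
  7.127.175.224/27
Subnets: 7.127.175.128/27, 7.127.175.160/27, 7.127.175.192/27, 7.127.175.224/27


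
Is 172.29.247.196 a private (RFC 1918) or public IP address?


RFC 1918 private ranges:
  10.0.0.0/8 (10.0.0.0 - 10.255.255.255)
  172.16.0.0/12 (172.16.0.0 - 172.31.255.255)
  192.168.0.0/16 (192.168.0.0 - 192.168.255.255)
Private (in 172.16.0.0/12)


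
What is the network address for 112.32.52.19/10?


IP:   01110000.00100000.00110100.00010011
Mask: 11111111.11000000.00000000.00000000
AND operation:
Net:  01110000.00000000.00000000.00000000
Network: 112.0.0.0/10


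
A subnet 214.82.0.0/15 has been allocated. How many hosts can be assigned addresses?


Host bits = 32 - 15 = 17
Total addresses = 2^17 = 131072
Usable = total - 2 (network and broadcast)
Usable hosts: 131070


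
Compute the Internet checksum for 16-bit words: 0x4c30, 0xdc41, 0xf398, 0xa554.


Sum all words (with carry folding):
+ 0x4c30 = 0x4c30
+ 0xdc41 = 0x2872
+ 0xf398 = 0x1c0b
+ 0xa554 = 0xc15f
One's complement: ~0xc15f
Checksum = 0x3ea0


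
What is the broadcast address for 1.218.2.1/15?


Network: 1.218.0.0/15
Host bits = 17
Set all host bits to 1:
Broadcast: 1.219.255.255


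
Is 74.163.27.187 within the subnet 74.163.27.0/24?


Subnet network: 74.163.27.0
Test IP AND mask: 74.163.27.0
Yes, 74.163.27.187 is in 74.163.27.0/24


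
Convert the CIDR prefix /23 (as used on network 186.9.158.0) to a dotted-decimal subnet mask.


/23 means 23 network bits, 9 host bits
Binary: 11111111111111111111111000000000
Mask: 255.255.254.0


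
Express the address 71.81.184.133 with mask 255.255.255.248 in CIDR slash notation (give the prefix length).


Binary: 11111111.11111111.11111111.11111000
Count leading 1s
Prefix: /29


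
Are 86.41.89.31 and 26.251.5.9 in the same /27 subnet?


Mask: 255.255.255.224
86.41.89.31 AND mask = 86.41.89.0
26.251.5.9 AND mask = 26.251.5.0
No, different subnets (86.41.89.0 vs 26.251.5.0)


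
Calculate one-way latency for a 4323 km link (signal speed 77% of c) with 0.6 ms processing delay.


Speed = 0.77 * 3e5 km/s = 231000 km/s
Propagation delay = 4323 / 231000 = 0.0187 s = 18.7143 ms
Processing delay = 0.6 ms
Total one-way latency = 19.3143 ms


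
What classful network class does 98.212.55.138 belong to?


First octet: 98
Binary: 01100010
0xxxxxxx -> Class A (1-126)
Class A, default mask 255.0.0.0 (/8)


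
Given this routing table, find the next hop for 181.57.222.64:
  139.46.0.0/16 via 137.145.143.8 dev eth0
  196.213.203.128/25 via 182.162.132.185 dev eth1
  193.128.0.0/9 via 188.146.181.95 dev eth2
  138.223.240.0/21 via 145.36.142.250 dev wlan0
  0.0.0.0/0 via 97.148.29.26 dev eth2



Longest prefix match for 181.57.222.64:
  /16 139.46.0.0: no
  /25 196.213.203.128: no
  /9 193.128.0.0: no
  /21 138.223.240.0: no
  /0 0.0.0.0: MATCH
Selected: next-hop 97.148.29.26 via eth2 (matched /0)


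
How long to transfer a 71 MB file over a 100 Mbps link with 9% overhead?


Effective throughput = 100 * (1 - 9/100) = 91 Mbps
File size in Mb = 71 * 8 = 568 Mb
Time = 568 / 91
Time = 6.2418 seconds


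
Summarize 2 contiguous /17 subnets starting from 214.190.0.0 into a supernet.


Original prefix: /17
Number of subnets: 2 = 2^1
New prefix = 17 - 1 = 16
Supernet: 214.190.0.0/16


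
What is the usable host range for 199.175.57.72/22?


Network: 199.175.56.0
Broadcast: 199.175.59.255
First usable = network + 1
Last usable = broadcast - 1
Range: 199.175.56.1 to 199.175.59.254


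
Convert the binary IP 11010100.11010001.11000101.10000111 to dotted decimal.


11010100 = 212
11010001 = 209
11000101 = 197
10000111 = 135
IP: 212.209.197.135


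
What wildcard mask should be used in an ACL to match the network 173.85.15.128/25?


Subnet mask: 255.255.255.128
Wildcard = 255.255.255.255 - subnet mask
255 - 255 = 0
255 - 255 = 0
255 - 255 = 0
255 - 128 = 127
Wildcard: 0.0.0.127


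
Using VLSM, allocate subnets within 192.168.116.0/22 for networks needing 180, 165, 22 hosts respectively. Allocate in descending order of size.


180 hosts -> /24 (254 usable): 192.168.116.0/24
165 hosts -> /24 (254 usable): 192.168.117.0/24
22 hosts -> /27 (30 usable): 192.168.118.0/27
Allocation: 192.168.116.0/24 (180 hosts, 254 usable); 192.168.117.0/24 (165 hosts, 254 usable); 192.168.118.0/27 (22 hosts, 30 usable)


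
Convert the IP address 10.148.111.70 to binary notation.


10 = 00001010
148 = 10010100
111 = 01101111
70 = 01000110
Binary: 00001010.10010100.01101111.01000110


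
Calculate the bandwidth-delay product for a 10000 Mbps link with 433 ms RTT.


BDP = bandwidth * RTT
= 10000 Mbps * 433 ms
= 10000 * 1e6 * 433 / 1000 bits
= 4330000000 bits
= 541250000 bytes
= 528564.4531 KB
BDP = 4330000000 bits (541250000 bytes)


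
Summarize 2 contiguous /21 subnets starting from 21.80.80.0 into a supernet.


Original prefix: /21
Number of subnets: 2 = 2^1
New prefix = 21 - 1 = 20
Supernet: 21.80.80.0/20


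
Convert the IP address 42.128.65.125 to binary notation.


42 = 00101010
128 = 10000000
65 = 01000001
125 = 01111101
Binary: 00101010.10000000.01000001.01111101


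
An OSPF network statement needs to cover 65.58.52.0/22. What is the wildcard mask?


Subnet mask: 255.255.252.0
Wildcard = 255.255.255.255 - subnet mask
255 - 255 = 0
255 - 255 = 0
255 - 252 = 3
255 - 0 = 255
Wildcard: 0.0.3.255


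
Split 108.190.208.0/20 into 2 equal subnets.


New prefix = 20 + 1 = 21
Each subnet has 2048 addresses
  108.190.208.0/21
  108.190.216.0/21
Subnets: 108.190.208.0/21, 108.190.216.0/21


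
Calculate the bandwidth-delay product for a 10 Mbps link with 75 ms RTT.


BDP = bandwidth * RTT
= 10 Mbps * 75 ms
= 10 * 1e6 * 75 / 1000 bits
= 750000 bits
= 93750 bytes
= 91.5527 KB
BDP = 750000 bits (93750 bytes)


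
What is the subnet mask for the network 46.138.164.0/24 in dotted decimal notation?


/24 means 24 network bits, 8 host bits
Binary: 11111111111111111111111100000000
Mask: 255.255.255.0


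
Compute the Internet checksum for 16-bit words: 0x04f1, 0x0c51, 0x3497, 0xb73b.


Sum all words (with carry folding):
+ 0x04f1 = 0x04f1
+ 0x0c51 = 0x1142
+ 0x3497 = 0x45d9
+ 0xb73b = 0xfd14
One's complement: ~0xfd14
Checksum = 0x02eb


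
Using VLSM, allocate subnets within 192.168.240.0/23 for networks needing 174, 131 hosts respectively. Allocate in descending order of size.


174 hosts -> /24 (254 usable): 192.168.240.0/24
131 hosts -> /24 (254 usable): 192.168.241.0/24
Allocation: 192.168.240.0/24 (174 hosts, 254 usable); 192.168.241.0/24 (131 hosts, 254 usable)


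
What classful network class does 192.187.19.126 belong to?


First octet: 192
Binary: 11000000
110xxxxx -> Class C (192-223)
Class C, default mask 255.255.255.0 (/24)


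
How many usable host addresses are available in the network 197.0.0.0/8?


Host bits = 32 - 8 = 24
Total addresses = 2^24 = 16777216
Usable = total - 2 (network and broadcast)
Usable hosts: 16777214


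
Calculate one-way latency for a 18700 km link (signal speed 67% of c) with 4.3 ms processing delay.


Speed = 0.67 * 3e5 km/s = 201000 km/s
Propagation delay = 18700 / 201000 = 0.093 s = 93.0348 ms
Processing delay = 4.3 ms
Total one-way latency = 97.3348 ms


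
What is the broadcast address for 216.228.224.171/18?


Network: 216.228.192.0/18
Host bits = 14
Set all host bits to 1:
Broadcast: 216.228.255.255


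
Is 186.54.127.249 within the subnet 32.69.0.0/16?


Subnet network: 32.69.0.0
Test IP AND mask: 186.54.0.0
No, 186.54.127.249 is not in 32.69.0.0/16


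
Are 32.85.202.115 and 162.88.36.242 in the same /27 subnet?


Mask: 255.255.255.224
32.85.202.115 AND mask = 32.85.202.96
162.88.36.242 AND mask = 162.88.36.224
No, different subnets (32.85.202.96 vs 162.88.36.224)


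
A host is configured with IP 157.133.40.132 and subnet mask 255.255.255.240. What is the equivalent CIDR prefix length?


Binary: 11111111.11111111.11111111.11110000
Count leading 1s
Prefix: /28


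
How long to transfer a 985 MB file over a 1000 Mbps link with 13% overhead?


Effective throughput = 1000 * (1 - 13/100) = 870 Mbps
File size in Mb = 985 * 8 = 7880 Mb
Time = 7880 / 870
Time = 9.0575 seconds


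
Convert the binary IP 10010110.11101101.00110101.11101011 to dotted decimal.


10010110 = 150
11101101 = 237
00110101 = 53
11101011 = 235
IP: 150.237.53.235


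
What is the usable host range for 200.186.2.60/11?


Network: 200.160.0.0
Broadcast: 200.191.255.255
First usable = network + 1
Last usable = broadcast - 1
Range: 200.160.0.1 to 200.191.255.254


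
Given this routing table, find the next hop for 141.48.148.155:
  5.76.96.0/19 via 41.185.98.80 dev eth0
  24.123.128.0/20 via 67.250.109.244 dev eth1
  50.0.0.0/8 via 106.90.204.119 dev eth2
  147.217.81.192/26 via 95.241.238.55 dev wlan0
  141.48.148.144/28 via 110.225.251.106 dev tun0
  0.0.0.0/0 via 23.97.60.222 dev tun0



Longest prefix match for 141.48.148.155:
  /19 5.76.96.0: no
  /20 24.123.128.0: no
  /8 50.0.0.0: no
  /26 147.217.81.192: no
  /28 141.48.148.144: MATCH
  /0 0.0.0.0: MATCH
Selected: next-hop 110.225.251.106 via tun0 (matched /28)


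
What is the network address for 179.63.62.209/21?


IP:   10110011.00111111.00111110.11010001
Mask: 11111111.11111111.11111000.00000000
AND operation:
Net:  10110011.00111111.00111000.00000000
Network: 179.63.56.0/21


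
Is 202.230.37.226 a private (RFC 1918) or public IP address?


RFC 1918 private ranges:
  10.0.0.0/8 (10.0.0.0 - 10.255.255.255)
  172.16.0.0/12 (172.16.0.0 - 172.31.255.255)
  192.168.0.0/16 (192.168.0.0 - 192.168.255.255)
Public (not in any RFC 1918 range)


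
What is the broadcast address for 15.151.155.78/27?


Network: 15.151.155.64/27
Host bits = 5
Set all host bits to 1:
Broadcast: 15.151.155.95


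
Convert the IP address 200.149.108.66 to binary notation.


200 = 11001000
149 = 10010101
108 = 01101100
66 = 01000010
Binary: 11001000.10010101.01101100.01000010


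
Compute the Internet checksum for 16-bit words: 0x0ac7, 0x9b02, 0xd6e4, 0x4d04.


Sum all words (with carry folding):
+ 0x0ac7 = 0x0ac7
+ 0x9b02 = 0xa5c9
+ 0xd6e4 = 0x7cae
+ 0x4d04 = 0xc9b2
One's complement: ~0xc9b2
Checksum = 0x364d


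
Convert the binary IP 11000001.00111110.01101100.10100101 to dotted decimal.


11000001 = 193
00111110 = 62
01101100 = 108
10100101 = 165
IP: 193.62.108.165


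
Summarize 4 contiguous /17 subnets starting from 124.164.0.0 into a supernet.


Original prefix: /17
Number of subnets: 4 = 2^2
New prefix = 17 - 2 = 15
Supernet: 124.164.0.0/15


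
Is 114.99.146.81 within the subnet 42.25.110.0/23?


Subnet network: 42.25.110.0
Test IP AND mask: 114.99.146.0
No, 114.99.146.81 is not in 42.25.110.0/23


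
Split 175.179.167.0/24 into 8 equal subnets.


New prefix = 24 + 3 = 27
Each subnet has 32 addresses
  175.179.167.0/27
  175.179.167.32/27
  175.179.167.64/27
  175.179.167.96/27
  175.179.167.128/27
  175.179.167.160/27
  175.179.167.192/27
  175.179.167.224/27
Subnets: 175.179.167.0/27, 175.179.167.32/27, 175.179.167.64/27, 175.179.167.96/27, 175.179.167.128/27, 175.179.167.160/27, 175.179.167.192/27, 175.179.167.224/27


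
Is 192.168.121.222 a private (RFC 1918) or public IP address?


RFC 1918 private ranges:
  10.0.0.0/8 (10.0.0.0 - 10.255.255.255)
  172.16.0.0/12 (172.16.0.0 - 172.31.255.255)
  192.168.0.0/16 (192.168.0.0 - 192.168.255.255)
Private (in 192.168.0.0/16)


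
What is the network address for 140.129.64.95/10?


IP:   10001100.10000001.01000000.01011111
Mask: 11111111.11000000.00000000.00000000
AND operation:
Net:  10001100.10000000.00000000.00000000
Network: 140.128.0.0/10


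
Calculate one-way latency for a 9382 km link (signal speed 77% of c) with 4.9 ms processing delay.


Speed = 0.77 * 3e5 km/s = 231000 km/s
Propagation delay = 9382 / 231000 = 0.0406 s = 40.6147 ms
Processing delay = 4.9 ms
Total one-way latency = 45.5147 ms


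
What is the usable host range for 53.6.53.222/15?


Network: 53.6.0.0
Broadcast: 53.7.255.255
First usable = network + 1
Last usable = broadcast - 1
Range: 53.6.0.1 to 53.7.255.254


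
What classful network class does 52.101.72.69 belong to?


First octet: 52
Binary: 00110100
0xxxxxxx -> Class A (1-126)
Class A, default mask 255.0.0.0 (/8)


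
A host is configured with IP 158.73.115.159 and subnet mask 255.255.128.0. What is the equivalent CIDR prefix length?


Binary: 11111111.11111111.10000000.00000000
Count leading 1s
Prefix: /17


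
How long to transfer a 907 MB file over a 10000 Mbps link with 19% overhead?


Effective throughput = 10000 * (1 - 19/100) = 8100.0 Mbps
File size in Mb = 907 * 8 = 7256 Mb
Time = 7256 / 8100.0
Time = 0.8958 seconds


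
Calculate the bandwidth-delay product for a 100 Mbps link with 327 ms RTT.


BDP = bandwidth * RTT
= 100 Mbps * 327 ms
= 100 * 1e6 * 327 / 1000 bits
= 32700000 bits
= 4087500 bytes
= 3991.6992 KB
BDP = 32700000 bits (4087500 bytes)


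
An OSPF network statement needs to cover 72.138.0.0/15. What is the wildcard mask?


Subnet mask: 255.254.0.0
Wildcard = 255.255.255.255 - subnet mask
255 - 255 = 0
255 - 254 = 1
255 - 0 = 255
255 - 0 = 255
Wildcard: 0.1.255.255


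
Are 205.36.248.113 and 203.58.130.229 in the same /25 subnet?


Mask: 255.255.255.128
205.36.248.113 AND mask = 205.36.248.0
203.58.130.229 AND mask = 203.58.130.128
No, different subnets (205.36.248.0 vs 203.58.130.128)


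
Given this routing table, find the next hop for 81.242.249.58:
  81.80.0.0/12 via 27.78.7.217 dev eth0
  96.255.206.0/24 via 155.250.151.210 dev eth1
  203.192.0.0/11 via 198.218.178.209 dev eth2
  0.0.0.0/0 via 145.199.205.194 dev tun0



Longest prefix match for 81.242.249.58:
  /12 81.80.0.0: no
  /24 96.255.206.0: no
  /11 203.192.0.0: no
  /0 0.0.0.0: MATCH
Selected: next-hop 145.199.205.194 via tun0 (matched /0)


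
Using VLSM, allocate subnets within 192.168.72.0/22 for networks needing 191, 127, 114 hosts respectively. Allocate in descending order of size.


191 hosts -> /24 (254 usable): 192.168.72.0/24
127 hosts -> /24 (254 usable): 192.168.73.0/24
114 hosts -> /25 (126 usable): 192.168.74.0/25
Allocation: 192.168.72.0/24 (191 hosts, 254 usable); 192.168.73.0/24 (127 hosts, 254 usable); 192.168.74.0/25 (114 hosts, 126 usable)


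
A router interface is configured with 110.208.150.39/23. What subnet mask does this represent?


/23 means 23 network bits, 9 host bits
Binary: 11111111111111111111111000000000
Mask: 255.255.254.0


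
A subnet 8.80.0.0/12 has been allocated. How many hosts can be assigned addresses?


Host bits = 32 - 12 = 20
Total addresses = 2^20 = 1048576
Usable = total - 2 (network and broadcast)
Usable hosts: 1048574


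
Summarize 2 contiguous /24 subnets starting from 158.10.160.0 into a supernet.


Original prefix: /24
Number of subnets: 2 = 2^1
New prefix = 24 - 1 = 23
Supernet: 158.10.160.0/23


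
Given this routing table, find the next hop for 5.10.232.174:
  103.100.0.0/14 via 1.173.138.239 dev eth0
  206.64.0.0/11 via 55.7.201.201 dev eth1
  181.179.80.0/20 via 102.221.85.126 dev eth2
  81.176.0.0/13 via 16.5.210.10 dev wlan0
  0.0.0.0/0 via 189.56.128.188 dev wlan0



Longest prefix match for 5.10.232.174:
  /14 103.100.0.0: no
  /11 206.64.0.0: no
  /20 181.179.80.0: no
  /13 81.176.0.0: no
  /0 0.0.0.0: MATCH
Selected: next-hop 189.56.128.188 via wlan0 (matched /0)


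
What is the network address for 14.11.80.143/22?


IP:   00001110.00001011.01010000.10001111
Mask: 11111111.11111111.11111100.00000000
AND operation:
Net:  00001110.00001011.01010000.00000000
Network: 14.11.80.0/22


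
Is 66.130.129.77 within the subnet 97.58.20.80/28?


Subnet network: 97.58.20.80
Test IP AND mask: 66.130.129.64
No, 66.130.129.77 is not in 97.58.20.80/28


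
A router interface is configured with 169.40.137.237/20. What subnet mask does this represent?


/20 means 20 network bits, 12 host bits
Binary: 11111111111111111111000000000000
Mask: 255.255.240.0


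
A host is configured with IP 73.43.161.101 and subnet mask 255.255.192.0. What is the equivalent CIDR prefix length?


Binary: 11111111.11111111.11000000.00000000
Count leading 1s
Prefix: /18


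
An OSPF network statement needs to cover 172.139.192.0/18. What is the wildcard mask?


Subnet mask: 255.255.192.0
Wildcard = 255.255.255.255 - subnet mask
255 - 255 = 0
255 - 255 = 0
255 - 192 = 63
255 - 0 = 255
Wildcard: 0.0.63.255


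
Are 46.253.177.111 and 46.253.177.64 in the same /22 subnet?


Mask: 255.255.252.0
46.253.177.111 AND mask = 46.253.176.0
46.253.177.64 AND mask = 46.253.176.0
Yes, same subnet (46.253.176.0)


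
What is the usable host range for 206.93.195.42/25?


Network: 206.93.195.0
Broadcast: 206.93.195.127
First usable = network + 1
Last usable = broadcast - 1
Range: 206.93.195.1 to 206.93.195.126


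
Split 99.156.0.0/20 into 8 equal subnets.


New prefix = 20 + 3 = 23
Each subnet has 512 addresses
  99.156.0.0/23
  99.156.2.0/23
  99.156.4.0/23
  99.156.6.0/23
  99.156.8.0/23
  99.156.10.0/23
  99.156.12.0/23
  99.156.14.0/23
Subnets: 99.156.0.0/23, 99.156.2.0/23, 99.156.4.0/23, 99.156.6.0/23, 99.156.8.0/23, 99.156.10.0/23, 99.156.12.0/23, 99.156.14.0/23


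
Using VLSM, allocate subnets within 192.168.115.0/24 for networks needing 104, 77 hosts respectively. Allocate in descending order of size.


104 hosts -> /25 (126 usable): 192.168.115.0/25
77 hosts -> /25 (126 usable): 192.168.115.128/25
Allocation: 192.168.115.0/25 (104 hosts, 126 usable); 192.168.115.128/25 (77 hosts, 126 usable)


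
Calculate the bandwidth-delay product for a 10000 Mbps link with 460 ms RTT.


BDP = bandwidth * RTT
= 10000 Mbps * 460 ms
= 10000 * 1e6 * 460 / 1000 bits
= 4600000000 bits
= 575000000 bytes
= 561523.4375 KB
BDP = 4600000000 bits (575000000 bytes)


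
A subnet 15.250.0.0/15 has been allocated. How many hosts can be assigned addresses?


Host bits = 32 - 15 = 17
Total addresses = 2^17 = 131072
Usable = total - 2 (network and broadcast)
Usable hosts: 131070


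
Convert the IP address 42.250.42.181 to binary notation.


42 = 00101010
250 = 11111010
42 = 00101010
181 = 10110101
Binary: 00101010.11111010.00101010.10110101


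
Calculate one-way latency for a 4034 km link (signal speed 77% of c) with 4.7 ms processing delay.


Speed = 0.77 * 3e5 km/s = 231000 km/s
Propagation delay = 4034 / 231000 = 0.0175 s = 17.4632 ms
Processing delay = 4.7 ms
Total one-way latency = 22.1632 ms


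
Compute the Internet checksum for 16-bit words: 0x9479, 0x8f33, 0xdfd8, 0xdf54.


Sum all words (with carry folding):
+ 0x9479 = 0x9479
+ 0x8f33 = 0x23ad
+ 0xdfd8 = 0x0386
+ 0xdf54 = 0xe2da
One's complement: ~0xe2da
Checksum = 0x1d25


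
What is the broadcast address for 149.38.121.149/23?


Network: 149.38.120.0/23
Host bits = 9
Set all host bits to 1:
Broadcast: 149.38.121.255


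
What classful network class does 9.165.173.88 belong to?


First octet: 9
Binary: 00001001
0xxxxxxx -> Class A (1-126)
Class A, default mask 255.0.0.0 (/8)


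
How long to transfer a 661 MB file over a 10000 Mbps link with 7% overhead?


Effective throughput = 10000 * (1 - 7/100) = 9300 Mbps
File size in Mb = 661 * 8 = 5288 Mb
Time = 5288 / 9300
Time = 0.5686 seconds


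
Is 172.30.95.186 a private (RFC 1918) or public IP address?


RFC 1918 private ranges:
  10.0.0.0/8 (10.0.0.0 - 10.255.255.255)
  172.16.0.0/12 (172.16.0.0 - 172.31.255.255)
  192.168.0.0/16 (192.168.0.0 - 192.168.255.255)
Private (in 172.16.0.0/12)


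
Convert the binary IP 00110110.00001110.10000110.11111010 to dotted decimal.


00110110 = 54
00001110 = 14
10000110 = 134
11111010 = 250
IP: 54.14.134.250


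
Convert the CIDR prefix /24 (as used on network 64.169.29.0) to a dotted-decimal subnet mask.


/24 means 24 network bits, 8 host bits
Binary: 11111111111111111111111100000000
Mask: 255.255.255.0


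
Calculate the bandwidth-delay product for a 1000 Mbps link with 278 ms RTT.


BDP = bandwidth * RTT
= 1000 Mbps * 278 ms
= 1000 * 1e6 * 278 / 1000 bits
= 278000000 bits
= 34750000 bytes
= 33935.5469 KB
BDP = 278000000 bits (34750000 bytes)


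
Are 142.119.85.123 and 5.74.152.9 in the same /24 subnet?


Mask: 255.255.255.0
142.119.85.123 AND mask = 142.119.85.0
5.74.152.9 AND mask = 5.74.152.0
No, different subnets (142.119.85.0 vs 5.74.152.0)


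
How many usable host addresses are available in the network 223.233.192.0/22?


Host bits = 32 - 22 = 10
Total addresses = 2^10 = 1024
Usable = total - 2 (network and broadcast)
Usable hosts: 1022


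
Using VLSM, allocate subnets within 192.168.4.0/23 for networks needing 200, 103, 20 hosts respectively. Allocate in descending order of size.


200 hosts -> /24 (254 usable): 192.168.4.0/24
103 hosts -> /25 (126 usable): 192.168.5.0/25
20 hosts -> /27 (30 usable): 192.168.5.128/27
Allocation: 192.168.4.0/24 (200 hosts, 254 usable); 192.168.5.0/25 (103 hosts, 126 usable); 192.168.5.128/27 (20 hosts, 30 usable)


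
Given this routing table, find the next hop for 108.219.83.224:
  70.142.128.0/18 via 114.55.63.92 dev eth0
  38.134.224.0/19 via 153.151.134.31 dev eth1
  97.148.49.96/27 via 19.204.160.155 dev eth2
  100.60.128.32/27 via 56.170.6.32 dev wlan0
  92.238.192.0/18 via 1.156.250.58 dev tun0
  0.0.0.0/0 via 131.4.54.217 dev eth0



Longest prefix match for 108.219.83.224:
  /18 70.142.128.0: no
  /19 38.134.224.0: no
  /27 97.148.49.96: no
  /27 100.60.128.32: no
  /18 92.238.192.0: no
  /0 0.0.0.0: MATCH
Selected: next-hop 131.4.54.217 via eth0 (matched /0)


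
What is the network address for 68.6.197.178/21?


IP:   01000100.00000110.11000101.10110010
Mask: 11111111.11111111.11111000.00000000
AND operation:
Net:  01000100.00000110.11000000.00000000
Network: 68.6.192.0/21


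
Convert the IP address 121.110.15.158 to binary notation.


121 = 01111001
110 = 01101110
15 = 00001111
158 = 10011110
Binary: 01111001.01101110.00001111.10011110


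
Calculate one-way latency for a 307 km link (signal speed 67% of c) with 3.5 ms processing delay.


Speed = 0.67 * 3e5 km/s = 201000 km/s
Propagation delay = 307 / 201000 = 0.0015 s = 1.5274 ms
Processing delay = 3.5 ms
Total one-way latency = 5.0274 ms


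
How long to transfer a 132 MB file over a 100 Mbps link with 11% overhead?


Effective throughput = 100 * (1 - 11/100) = 89 Mbps
File size in Mb = 132 * 8 = 1056 Mb
Time = 1056 / 89
Time = 11.8652 seconds


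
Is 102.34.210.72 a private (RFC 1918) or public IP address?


RFC 1918 private ranges:
  10.0.0.0/8 (10.0.0.0 - 10.255.255.255)
  172.16.0.0/12 (172.16.0.0 - 172.31.255.255)
  192.168.0.0/16 (192.168.0.0 - 192.168.255.255)
Public (not in any RFC 1918 range)


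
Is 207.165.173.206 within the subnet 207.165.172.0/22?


Subnet network: 207.165.172.0
Test IP AND mask: 207.165.172.0
Yes, 207.165.173.206 is in 207.165.172.0/22


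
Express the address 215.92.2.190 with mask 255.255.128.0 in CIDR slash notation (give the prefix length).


Binary: 11111111.11111111.10000000.00000000
Count leading 1s
Prefix: /17


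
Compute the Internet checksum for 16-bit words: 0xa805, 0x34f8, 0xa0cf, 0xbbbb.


Sum all words (with carry folding):
+ 0xa805 = 0xa805
+ 0x34f8 = 0xdcfd
+ 0xa0cf = 0x7dcd
+ 0xbbbb = 0x3989
One's complement: ~0x3989
Checksum = 0xc676


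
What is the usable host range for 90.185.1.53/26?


Network: 90.185.1.0
Broadcast: 90.185.1.63
First usable = network + 1
Last usable = broadcast - 1
Range: 90.185.1.1 to 90.185.1.62


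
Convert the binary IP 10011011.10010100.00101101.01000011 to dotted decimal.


10011011 = 155
10010100 = 148
00101101 = 45
01000011 = 67
IP: 155.148.45.67


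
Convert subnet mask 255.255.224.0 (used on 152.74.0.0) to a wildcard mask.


Subnet mask: 255.255.224.0
Wildcard = 255.255.255.255 - subnet mask
255 - 255 = 0
255 - 255 = 0
255 - 224 = 31
255 - 0 = 255
Wildcard: 0.0.31.255


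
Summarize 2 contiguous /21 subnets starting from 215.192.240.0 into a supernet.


Original prefix: /21
Number of subnets: 2 = 2^1
New prefix = 21 - 1 = 20
Supernet: 215.192.240.0/20


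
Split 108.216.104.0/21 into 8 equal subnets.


New prefix = 21 + 3 = 24
Each subnet has 256 addresses
  108.216.104.0/24
  108.216.105.0/24
  108.216.106.0/24
  108.216.107.0/24
  108.216.108.0/24
  108.216.109.0/24
  108.216.110.0/24
  108.216.111.0/24
Subnets: 108.216.104.0/24, 108.216.105.0/24, 108.216.106.0/24, 108.216.107.0/24, 108.216.108.0/24, 108.216.109.0/24, 108.216.110.0/24, 108.216.111.0/24


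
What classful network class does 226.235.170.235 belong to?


First octet: 226
Binary: 11100010
1110xxxx -> Class D (224-239)
Class D (multicast), default mask N/A
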